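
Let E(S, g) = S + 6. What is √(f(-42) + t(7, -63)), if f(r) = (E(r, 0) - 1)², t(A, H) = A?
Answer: 4*√86 ≈ 37.094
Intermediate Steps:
E(S, g) = 6 + S
f(r) = (5 + r)² (f(r) = ((6 + r) - 1)² = (5 + r)²)
√(f(-42) + t(7, -63)) = √((5 - 42)² + 7) = √((-37)² + 7) = √(1369 + 7) = √1376 = 4*√86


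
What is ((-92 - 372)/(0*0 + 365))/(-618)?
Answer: 232/112785 ≈ 0.0020570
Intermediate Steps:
((-92 - 372)/(0*0 + 365))/(-618) = -464/(0 + 365)*(-1/618) = -464/365*(-1/618) = 232/112785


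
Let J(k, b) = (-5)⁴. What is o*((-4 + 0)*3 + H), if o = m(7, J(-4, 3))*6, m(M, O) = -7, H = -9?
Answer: 882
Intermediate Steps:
J(k, b) = 625
o = -42 (o = -7*6 = -42)
o*((-4 + 0)*3 + H) = -42*((-4 + 0)*3 - 9) = -42*(-4*3 - 9) = -42*(-12 - 9) = -42*(-21) = 882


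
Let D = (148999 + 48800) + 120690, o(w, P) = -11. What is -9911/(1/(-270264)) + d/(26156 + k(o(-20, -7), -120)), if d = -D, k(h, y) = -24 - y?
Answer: 70318252584519/26252 ≈ 2.6786e+9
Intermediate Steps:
D = 318489 (D = 197799 + 120690 = 318489)
d = -318489 (d = -1*318489 = -318489)
-9911/(1/(-270264)) + d/(26156 + k(o(-20, -7), -120)) = -9911/(1/(-270264)) - 318489/(26156 + (-24 - 1*(-120))) = -9911/(-1/270264) - 318489/(26156 + (-24 + 120)) = -9911*(-270264) - 318489/(26156 + 96) = 2678586504 - 318489/26252 = 70318252584519/26252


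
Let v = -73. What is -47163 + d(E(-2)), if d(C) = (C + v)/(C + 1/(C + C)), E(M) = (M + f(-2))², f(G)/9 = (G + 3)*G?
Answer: -5030648521/106667 ≈ -47162.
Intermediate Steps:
f(G) = 9*G*(3 + G) (f(G) = 9*((G + 3)*G) = 9*((3 + G)*G) = 9*(G*(3 + G)) = 9*G*(3 + G))
E(M) = (-18 + M)² (E(M) = (M + 9*(-2)*(3 - 2))² = (M + 9*(-2)*1)² = (M - 18)² = (-18 + M)²)
d(C) = (-73 + C)/(C + 1/(2*C)) (d(C) = (C - 73)/(C + 1/(C + C)) = (-73 + C)/(C + 1/(2*C)))
-47163 + d(E(-2)) = -47163 + 2*(-18 - 2)²*(-73 + (-18 - 2)²)/(1 + 2*((-18 - 2)²)²) = -47163 + 2*(-20)²*(-73 + (-20)²)/(1 + 2*((-20)²)²) = -47163 + 2*400*(-73 + 400)/(1 + 2*400²) = -47163 + 2*400*327/(1 + 2*160000) = -47163 + 2*400*327/(1 + 320000) = -47163 + 2*400*327/320001 = -47163 + 2*400*(1/320001)*327 = -47163 + 87200/106667 = -5030648521/106667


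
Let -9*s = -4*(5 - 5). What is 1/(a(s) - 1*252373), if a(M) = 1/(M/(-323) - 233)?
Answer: -233/58802910 ≈ -3.9624e-6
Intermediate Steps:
s = 0 (s = -(-4)*(5 - 5)/9 = -(-4)*0/9 = -⅑*0 = 0)
a(M) = 1/(-233 - M/323) (a(M) = 1/(M*(-1/323) - 233) = 1/(-M/323 - 233) = 1/(-233 - M/323))
1/(a(s) - 1*252373) = 1/(-323/(75259 + 0) - 1*252373) = 1/(-323/75259 - 252373) = 1/(-323*1/75259 - 252373) = 1/(-1/233 - 252373) = 1/(-58802910/233) = -233/58802910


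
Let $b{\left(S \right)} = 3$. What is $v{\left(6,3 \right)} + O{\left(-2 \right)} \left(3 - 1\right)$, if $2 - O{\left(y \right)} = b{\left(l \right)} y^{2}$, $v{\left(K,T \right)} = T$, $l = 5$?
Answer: $-17$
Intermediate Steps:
$O{\left(y \right)} = 2 - 3 y^{2}$
$v{\left(6,3 \right)} + O{\left(-2 \right)} \left(3 - 1\right) = 3 + \left(2 - 3 \left(-2\right)^{2}\right) \left(3 - 1\right) = 3 + \left(2 - 12\right) 2 = 3 - 20 = -17$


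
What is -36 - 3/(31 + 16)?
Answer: -1695/47 ≈ -36.064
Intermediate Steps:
-36 - 3/(31 + 16) = -36 - 3/47 = -1695/47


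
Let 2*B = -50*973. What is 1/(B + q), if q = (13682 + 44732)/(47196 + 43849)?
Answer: -91045/2214611211 ≈ -4.1111e-5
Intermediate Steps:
q = 58414/91045 ≈ 0.64159
B = -24325 (B = (-50*973)/2 = (1/2)*(-48650) = -24325)
1/(B + q) = 1/(-24325 + 58414/91045) = 1/(-2214611211/91045) = -91045/2214611211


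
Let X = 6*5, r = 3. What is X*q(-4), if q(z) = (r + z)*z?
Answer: 120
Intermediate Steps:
q(z) = z*(3 + z) (q(z) = (3 + z)*z = z*(3 + z))
X = 30
X*q(-4) = 30*(-4*(3 - 4)) = 30*(-4*(-1)) = 30*4 = 120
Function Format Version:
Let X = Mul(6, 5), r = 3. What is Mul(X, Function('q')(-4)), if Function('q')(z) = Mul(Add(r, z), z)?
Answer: 120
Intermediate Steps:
Function('q')(z) = Mul(z, Add(3, z)) (Function('q')(z) = Mul(Add(3, z), z) = Mul(z, Add(3, z)))
X = 30
Mul(X, Function('q')(-4)) = Mul(30, Mul(-4, Add(3, -4))) = Mul(30, Mul(-4, -1)) = Mul(30, 4) = 120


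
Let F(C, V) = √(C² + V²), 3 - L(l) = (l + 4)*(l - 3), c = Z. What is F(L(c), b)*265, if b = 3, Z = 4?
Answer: 265*√34 ≈ 1545.2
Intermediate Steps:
c = 4
L(l) = 3 - (-3 + l)*(4 + l) (L(l) = 3 - (l + 4)*(l - 3) = 3 - (4 + l)*(-3 + l) = 3 - (-3 + l)*(4 + l))
F(L(c), b)*265 = √((15 - 1*4 - 1*4²)² + 3²)*265 = √((15 - 4 - 1*16)² + 9)*265 = √((15 - 4 - 16)² + 9)*265 = √((-5)² + 9)*265 = √(25 + 9)*265 = √34*265 = 265*√34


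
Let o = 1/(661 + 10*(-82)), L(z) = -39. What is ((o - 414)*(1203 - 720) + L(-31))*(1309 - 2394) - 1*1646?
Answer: 11501144952/53 ≈ 2.1700e+8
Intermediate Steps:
o = -1/159 (o = 1/(661 - 820) = 1/(-159) = -1/159 ≈ -0.0062893)
((o - 414)*(1203 - 720) + L(-31))*(1309 - 2394) - 1*1646 = ((-1/159 - 414)*(1203 - 720) - 39)*(1309 - 2394) - 1*1646 = (-65827/159*483 - 39)*(-1085) - 1646 = (-10598147/53 - 39)*(-1085) - 1646 = -10600214/53*(-1085) - 1646 = 11501232190/53 - 1646 = 11501144952/53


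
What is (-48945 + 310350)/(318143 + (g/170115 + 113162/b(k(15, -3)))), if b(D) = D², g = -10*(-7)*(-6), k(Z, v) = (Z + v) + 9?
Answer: 186769428615/227491101911 ≈ 0.82100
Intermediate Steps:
k(Z, v) = 9 + Z + v
g = -420 (g = 70*(-6) = -420)
(-48945 + 310350)/(318143 + (g/170115 + 113162/b(k(15, -3)))) = (-48945 + 310350)/(318143 + (-420/170115 + 113162/((9 + 15 - 3)²))) = 261405/(318143 + (-420*1/170115 + 113162/(21²))) = 261405/(318143 + (-28/11341 + 113162/441)) = 261405/(318143 + (-28/11341 + 113162*(1/441))) = 261405/(318143 + (-28/11341 + 16166/63)) = 261405/(318143 + 183336842/714483) = 261405/(227491101911/714483) = 261405*(714483/227491101911) = 186769428615/227491101911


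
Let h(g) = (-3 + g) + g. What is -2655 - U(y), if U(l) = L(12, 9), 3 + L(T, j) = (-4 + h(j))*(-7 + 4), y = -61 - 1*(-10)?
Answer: -2619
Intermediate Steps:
h(g) = -3 + 2*g
y = -51 (y = -61 + 10 = -51)
L(T, j) = 18 - 6*j (L(T, j) = -3 + (-4 + (-3 + 2*j))*(-7 + 4) = -3 + (-7 + 2*j)*(-3) = -3 + (21 - 6*j) = 18 - 6*j)
U(l) = -36 (U(l) = 18 - 6*9 = 18 - 54 = -36)
-2655 - U(y) = -2655 - 1*(-36) = -2655 + 36 = -2619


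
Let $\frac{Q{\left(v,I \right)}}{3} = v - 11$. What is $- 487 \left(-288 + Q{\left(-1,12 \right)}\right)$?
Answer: $157788$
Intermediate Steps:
$Q{\left(v,I \right)} = -33 + 3 v$ ($Q{\left(v,I \right)} = 3 \left(v - 11\right) = 3 \left(-11 + v\right) = -33 + 3 v$)
$- 487 \left(-288 + Q{\left(-1,12 \right)}\right) = - 487 \left(-288 + \left(-33 + 3 \left(-1\right)\right)\right) = - 487 \left(-288 - 36\right) = \left(-487\right) \left(-324\right) = 157788$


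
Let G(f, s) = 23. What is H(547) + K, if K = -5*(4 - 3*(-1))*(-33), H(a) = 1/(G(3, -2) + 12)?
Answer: 40426/35 ≈ 1155.0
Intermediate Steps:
H(a) = 1/35 (H(a) = 1/(23 + 12) = 1/35)
K = 1155 (K = -5*(4 + 3)*(-33) = -5*7*(-33) = -35*(-33) = 1155)
H(547) + K = 1/35 + 1155 = 40426/35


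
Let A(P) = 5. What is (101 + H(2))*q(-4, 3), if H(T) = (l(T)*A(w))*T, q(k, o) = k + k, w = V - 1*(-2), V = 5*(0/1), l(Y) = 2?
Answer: -968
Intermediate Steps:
V = 0 (V = 5*(0*1) = 5*0 = 0)
w = 2 (w = 0 - 1*(-2) = 0 + 2 = 2)
q(k, o) = 2*k
H(T) = 10*T (H(T) = (2*5)*T = 10*T)
(101 + H(2))*q(-4, 3) = (101 + 10*2)*(2*(-4)) = (101 + 20)*(-8) = 121*(-8) = -968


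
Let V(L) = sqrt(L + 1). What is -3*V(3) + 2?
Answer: -4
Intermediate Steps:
V(L) = sqrt(1 + L)
-3*V(3) + 2 = -3*sqrt(1 + 3) + 2 = -3*sqrt(4) + 2 = -3*2 + 2 = -6 + 2 = -4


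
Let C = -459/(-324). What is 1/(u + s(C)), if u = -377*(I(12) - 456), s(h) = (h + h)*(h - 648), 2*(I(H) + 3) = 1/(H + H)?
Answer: 144/24653255 ≈ 5.8410e-6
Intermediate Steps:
I(H) = -3 + 1/(4*H) (I(H) = -3 + 1/(2*(H + H)) = -3 + 1/(2*((2*H))) = -3 + (1/(2*H))/2 = -3 + 1/(4*H))
C = 17/12 (C = -459*(-1/324) = 17/12 ≈ 1.4167)
s(h) = 2*h*(-648 + h) (s(h) = (2*h)*(-648 + h) = 2*h*(-648 + h))
u = 8305687/48 (u = -377*((-3 + (¼)/12) - 456) = -377*((-3 + (¼)*(1/12)) - 456) = -377*((-3 + 1/48) - 456) = -377*(-143/48 - 456) = -377*(-22031/48) = 8305687/48 ≈ 1.7304e+5)
1/(u + s(C)) = 1/(8305687/48 + 2*(17/12)*(-648 + 17/12)) = 1/(8305687/48 + 2*(17/12)*(-7759/12)) = 1/(8305687/48 - 131903/72) = 1/(24653255/144) = 144/24653255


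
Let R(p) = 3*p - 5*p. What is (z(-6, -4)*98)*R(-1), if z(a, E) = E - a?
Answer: 392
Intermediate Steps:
R(p) = -2*p
(z(-6, -4)*98)*R(-1) = ((-4 - 1*(-6))*98)*(-2*(-1)) = ((-4 + 6)*98)*2 = (2*98)*2 = 196*2 = 392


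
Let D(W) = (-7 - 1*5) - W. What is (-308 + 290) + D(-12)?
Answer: -18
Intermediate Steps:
D(W) = -12 - W (D(W) = (-7 - 5) - W = -12 - W)
(-308 + 290) + D(-12) = (-308 + 290) + (-12 - 1*(-12)) = -18 + (-12 + 12) = -18 + 0 = -18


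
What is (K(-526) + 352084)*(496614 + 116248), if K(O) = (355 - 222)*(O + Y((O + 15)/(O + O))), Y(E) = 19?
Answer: 174453006886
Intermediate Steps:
K(O) = 2527 + 133*O (K(O) = (355 - 222)*(O + 19) = 133*(19 + O) = 2527 + 133*O)
(K(-526) + 352084)*(496614 + 116248) = ((2527 + 133*(-526)) + 352084)*(496614 + 116248) = ((2527 - 69958) + 352084)*612862 = (-67431 + 352084)*612862 = 284653*612862 = 174453006886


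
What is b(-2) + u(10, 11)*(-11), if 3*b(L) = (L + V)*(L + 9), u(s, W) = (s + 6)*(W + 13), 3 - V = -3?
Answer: -12644/3 ≈ -4214.7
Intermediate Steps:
V = 6 (V = 3 - 1*(-3) = 3 + 3 = 6)
u(s, W) = (6 + s)*(13 + W)
b(L) = (6 + L)*(9 + L)/3 (b(L) = ((L + 6)*(L + 9))/3 = ((6 + L)*(9 + L))/3 = (6 + L)*(9 + L)/3)
b(-2) + u(10, 11)*(-11) = (18 + 5*(-2) + (⅓)*(-2)²) + (78 + 6*11 + 13*10 + 11*10)*(-11) = (18 - 10 + (⅓)*4) + (78 + 66 + 130 + 110)*(-11) = (18 - 10 + 4/3) + 384*(-11) = 28/3 - 4224 = -12644/3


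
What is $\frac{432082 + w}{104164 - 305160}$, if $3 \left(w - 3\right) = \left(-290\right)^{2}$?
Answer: $- \frac{1380355}{602988} \approx -2.2892$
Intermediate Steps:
$w = \frac{84109}{3}$ ($w = 3 + \frac{\left(-290\right)^{2}}{3} = 3 + \frac{1}{3} \cdot 84100 = 3 + \frac{84100}{3} = \frac{84109}{3} \approx 28036.0$)
$\frac{432082 + w}{104164 - 305160} = \frac{432082 + \frac{84109}{3}}{104164 - 305160} = \frac{1380355}{3 \left(-200996\right)} = \frac{1380355}{3} \left(- \frac{1}{200996}\right) = - \frac{1380355}{602988}$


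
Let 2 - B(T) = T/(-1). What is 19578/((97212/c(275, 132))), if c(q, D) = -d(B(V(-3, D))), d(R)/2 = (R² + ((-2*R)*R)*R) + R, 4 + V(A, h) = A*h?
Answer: -411945886170/8101 ≈ -5.0851e+7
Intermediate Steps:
V(A, h) = -4 + A*h
B(T) = 2 + T (B(T) = 2 - T/(-1) = 2 - T*(-1) = 2 - (-1)*T = 2 + T)
d(R) = -4*R³ + 2*R + 2*R² (d(R) = 2*((R² + ((-2*R)*R)*R) + R) = 2*((R² + (-2*R²)*R) + R) = 2*((R² - 2*R³) + R) = 2*(R + R² - 2*R³) = -4*R³ + 2*R + 2*R²)
c(q, D) = -2*(-2 - 3*D)*(-1 - 3*D - 2*(-2 - 3*D)²) (c(q, D) = -2*(2 + (-4 - 3*D))*(1 + (2 + (-4 - 3*D)) - 2*(2 + (-4 - 3*D))²) = -2*(-2 - 3*D)*(1 + (-2 - 3*D) - 2*(-2 - 3*D)²) = -2*(-2 - 3*D)*(-1 - 3*D - 2*(-2 - 3*D)²))
19578/((97212/c(275, 132))) = 19578/((97212/(-36 - 234*132² - 162*132 - 108*132³))) = 19578/((97212/(-36 - 234*17424 - 21384 - 108*2299968))) = 19578/((97212/(-36 - 4077216 - 21384 - 248396544))) = 19578/((97212/(-252495180))) = 19578/((97212*(-1/252495180))) = 19578/(-8101/21041265) = 19578*(-21041265/8101) = -411945886170/8101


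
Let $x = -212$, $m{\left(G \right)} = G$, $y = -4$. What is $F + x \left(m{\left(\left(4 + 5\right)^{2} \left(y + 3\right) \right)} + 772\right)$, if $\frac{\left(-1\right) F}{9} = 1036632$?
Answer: $-9476180$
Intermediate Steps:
$F = -9329688$ ($F = \left(-9\right) 1036632 = -9329688$)
$F + x \left(m{\left(\left(4 + 5\right)^{2} \left(y + 3\right) \right)} + 772\right) = -9329688 - 212 \left(\left(4 + 5\right)^{2} \left(-4 + 3\right) + 772\right) = -9329688 - 212 \left(9^{2} \left(-1\right) + 772\right) = -9329688 - 212 \left(81 \left(-1\right) + 772\right) = -9329688 - 212 \left(-81 + 772\right) = -9329688 - 146492 = -9476180$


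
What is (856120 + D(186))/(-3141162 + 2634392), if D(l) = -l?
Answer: -427967/253385 ≈ -1.6890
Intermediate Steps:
(856120 + D(186))/(-3141162 + 2634392) = (856120 - 1*186)/(-3141162 + 2634392) = (856120 - 186)/(-506770) = 855934*(-1/506770) = -427967/253385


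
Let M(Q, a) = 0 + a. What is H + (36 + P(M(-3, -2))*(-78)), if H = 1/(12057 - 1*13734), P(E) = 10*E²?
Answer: -5171869/1677 ≈ -3084.0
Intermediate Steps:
M(Q, a) = a
H = -1/1677 (H = 1/(12057 - 13734) = 1/(-1677) = -1/1677 ≈ -0.00059630)
H + (36 + P(M(-3, -2))*(-78)) = -1/1677 + (36 + (10*(-2)²)*(-78)) = -1/1677 + (36 + (10*4)*(-78)) = -1/1677 + (36 + 40*(-78)) = -1/1677 + (36 - 3120) = -1/1677 - 3084 = -5171869/1677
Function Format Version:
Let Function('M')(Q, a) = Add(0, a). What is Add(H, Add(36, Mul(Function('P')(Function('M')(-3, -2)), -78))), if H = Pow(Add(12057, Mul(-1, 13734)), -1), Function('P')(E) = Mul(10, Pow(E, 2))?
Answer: Rational(-5171869, 1677) ≈ -3084.0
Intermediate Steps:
Function('M')(Q, a) = a
H = Rational(-1, 1677) (H = Pow(Add(12057, -13734), -1) = Pow(-1677, -1) = Rational(-1, 1677) ≈ -0.00059630)
Add(H, Add(36, Mul(Function('P')(Function('M')(-3, -2)), -78))) = Add(Rational(-1, 1677), Add(36, Mul(Mul(10, Pow(-2, 2)), -78))) = Add(Rational(-1, 1677), Add(36, Mul(Mul(10, 4), -78))) = Add(Rational(-1, 1677), Add(36, Mul(40, -78))) = Add(Rational(-1, 1677), Add(36, -3120)) = Add(Rational(-1, 1677), -3084) = Rational(-5171869, 1677)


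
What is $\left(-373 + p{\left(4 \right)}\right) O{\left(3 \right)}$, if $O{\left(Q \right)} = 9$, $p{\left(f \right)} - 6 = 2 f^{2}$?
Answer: $-3015$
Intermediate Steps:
$p{\left(f \right)} = 6 + 2 f^{2}$
$\left(-373 + p{\left(4 \right)}\right) O{\left(3 \right)} = \left(-373 + \left(6 + 2 \cdot 4^{2}\right)\right) 9 = \left(-373 + \left(6 + 2 \cdot 16\right)\right) 9 = \left(-373 + \left(6 + 32\right)\right) 9 = \left(-373 + 38\right) 9 = \left(-335\right) 9 = -3015$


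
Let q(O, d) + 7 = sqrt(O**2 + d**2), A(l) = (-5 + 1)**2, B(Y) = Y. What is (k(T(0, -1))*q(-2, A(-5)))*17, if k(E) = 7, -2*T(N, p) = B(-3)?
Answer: -833 + 238*sqrt(65) ≈ 1085.8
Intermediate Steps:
T(N, p) = 3/2 (T(N, p) = -1/2*(-3) = 3/2)
A(l) = 16 (A(l) = (-4)**2 = 16)
q(O, d) = -7 + sqrt(O**2 + d**2)
(k(T(0, -1))*q(-2, A(-5)))*17 = (7*(-7 + sqrt((-2)**2 + 16**2)))*17 = (7*(-7 + sqrt(4 + 256)))*17 = (7*(-7 + sqrt(260)))*17 = (7*(-7 + 2*sqrt(65)))*17 = (-49 + 14*sqrt(65))*17 = -833 + 238*sqrt(65)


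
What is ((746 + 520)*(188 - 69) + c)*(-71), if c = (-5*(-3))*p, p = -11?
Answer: -10684719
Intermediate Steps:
c = -165 (c = -5*(-3)*(-11) = 15*(-11) = -165)
((746 + 520)*(188 - 69) + c)*(-71) = ((746 + 520)*(188 - 69) - 165)*(-71) = (1266*119 - 165)*(-71) = (150654 - 165)*(-71) = 150489*(-71) = -10684719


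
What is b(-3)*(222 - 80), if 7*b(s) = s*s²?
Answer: -3834/7 ≈ -547.71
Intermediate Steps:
b(s) = s³/7 (b(s) = (s*s²)/7 = s³/7)
b(-3)*(222 - 80) = ((⅐)*(-3)³)*(222 - 80) = ((⅐)*(-27))*142 = -27/7*142 = -3834/7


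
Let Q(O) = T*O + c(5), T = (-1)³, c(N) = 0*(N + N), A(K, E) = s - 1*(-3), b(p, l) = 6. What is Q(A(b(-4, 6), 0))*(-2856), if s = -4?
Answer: -2856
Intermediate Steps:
A(K, E) = -1 (A(K, E) = -4 - 1*(-3) = -4 + 3 = -1)
c(N) = 0 (c(N) = 0*(2*N) = 0)
T = -1
Q(O) = -O (Q(O) = -O + 0 = -O)
Q(A(b(-4, 6), 0))*(-2856) = -1*(-1)*(-2856) = 1*(-2856) = -2856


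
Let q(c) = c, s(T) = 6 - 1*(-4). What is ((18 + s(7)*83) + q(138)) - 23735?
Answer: -22749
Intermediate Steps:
s(T) = 10 (s(T) = 6 + 4 = 10)
((18 + s(7)*83) + q(138)) - 23735 = ((18 + 10*83) + 138) - 23735 = ((18 + 830) + 138) - 23735 = (848 + 138) - 23735 = 986 - 23735 = -22749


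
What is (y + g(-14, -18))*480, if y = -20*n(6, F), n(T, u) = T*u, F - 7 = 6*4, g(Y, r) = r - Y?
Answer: -1787520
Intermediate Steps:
F = 31 (F = 7 + 6*4 = 7 + 24 = 31)
y = -3720 (y = -120*31 = -20*186 = -3720)
(y + g(-14, -18))*480 = (-3720 + (-18 - 1*(-14)))*480 = (-3720 + (-18 + 14))*480 = (-3720 - 4)*480 = -3724*480 = -1787520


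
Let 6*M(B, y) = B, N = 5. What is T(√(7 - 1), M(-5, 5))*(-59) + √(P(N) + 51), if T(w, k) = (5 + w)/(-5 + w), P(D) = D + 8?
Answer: 1981/19 + 590*√6/19 ≈ 180.33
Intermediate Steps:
P(D) = 8 + D
M(B, y) = B/6
T(w, k) = (5 + w)/(-5 + w)
T(√(7 - 1), M(-5, 5))*(-59) + √(P(N) + 51) = ((5 + √(7 - 1))/(-5 + √(7 - 1)))*(-59) + √((8 + 5) + 51) = ((5 + √6)/(-5 + √6))*(-59) + √(13 + 51) = -59*(5 + √6)/(-5 + √6) + √64 = -59*(5 + √6)/(-5 + √6) + 8 = 8 - 59*(5 + √6)/(-5 + √6)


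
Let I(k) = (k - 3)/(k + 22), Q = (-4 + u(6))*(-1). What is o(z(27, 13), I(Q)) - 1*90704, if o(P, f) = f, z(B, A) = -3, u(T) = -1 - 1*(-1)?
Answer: -2358303/26 ≈ -90704.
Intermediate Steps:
u(T) = 0 (u(T) = -1 + 1 = 0)
Q = 4 (Q = (-4 + 0)*(-1) = -4*(-1) = 4)
I(k) = (-3 + k)/(22 + k)
o(z(27, 13), I(Q)) - 1*90704 = (-3 + 4)/(22 + 4) - 1*90704 = 1/26 - 90704 = -2358303/26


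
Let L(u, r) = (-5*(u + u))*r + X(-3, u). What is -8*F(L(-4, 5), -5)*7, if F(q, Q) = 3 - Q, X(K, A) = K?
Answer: -448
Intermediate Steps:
L(u, r) = -3 - 10*r*u (L(u, r) = (-5*(u + u))*r - 3 = (-10*u)*r - 3 = -10*r*u - 3 = -3 - 10*r*u)
-8*F(L(-4, 5), -5)*7 = -8*(3 - 1*(-5))*7 = -8*(3 + 5)*7 = -8*8*7 = -64*7 = -448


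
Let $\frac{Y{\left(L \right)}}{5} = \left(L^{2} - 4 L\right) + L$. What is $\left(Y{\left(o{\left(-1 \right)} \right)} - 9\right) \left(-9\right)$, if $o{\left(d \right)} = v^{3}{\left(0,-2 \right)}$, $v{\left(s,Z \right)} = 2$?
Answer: $-1719$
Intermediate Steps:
$o{\left(d \right)} = 8$ ($o{\left(d \right)} = 2^{3} = 8$)
$Y{\left(L \right)} = - 15 L + 5 L^{2}$ ($Y{\left(L \right)} = 5 \left(\left(L^{2} - 4 L\right) + L\right) = 5 \left(L^{2} - 3 L\right) = - 15 L + 5 L^{2}$)
$\left(Y{\left(o{\left(-1 \right)} \right)} - 9\right) \left(-9\right) = \left(5 \cdot 8 \left(-3 + 8\right) - 9\right) \left(-9\right) = \left(5 \cdot 8 \cdot 5 - 9\right) \left(-9\right) = \left(200 - 9\right) \left(-9\right) = 191 \left(-9\right) = -1719$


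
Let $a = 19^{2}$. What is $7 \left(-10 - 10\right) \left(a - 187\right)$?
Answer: $-24360$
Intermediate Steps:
$a = 361$
$7 \left(-10 - 10\right) \left(a - 187\right) = 7 \left(-10 - 10\right) \left(361 - 187\right) = 7 \left(-20\right) 174 = \left(-140\right) 174 = -24360$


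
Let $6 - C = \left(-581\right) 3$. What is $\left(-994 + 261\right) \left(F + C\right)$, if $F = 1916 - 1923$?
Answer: $-1276886$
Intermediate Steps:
$F = -7$ ($F = 1916 - 1923 = -7$)
$C = 1749$ ($C = 6 - \left(-581\right) 3 = 6 - -1743 = 6 + 1743 = 1749$)
$\left(-994 + 261\right) \left(F + C\right) = \left(-994 + 261\right) \left(-7 + 1749\right) = \left(-733\right) 1742 = -1276886$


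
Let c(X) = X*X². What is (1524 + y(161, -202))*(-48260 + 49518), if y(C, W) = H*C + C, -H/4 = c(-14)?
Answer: 2225176818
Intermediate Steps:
c(X) = X³
H = 10976 (H = -4*(-14)³ = -4*(-2744) = 10976)
y(C, W) = 10977*C (y(C, W) = 10976*C + C = 10977*C)
(1524 + y(161, -202))*(-48260 + 49518) = (1524 + 10977*161)*(-48260 + 49518) = (1524 + 1767297)*1258 = 1768821*1258 = 2225176818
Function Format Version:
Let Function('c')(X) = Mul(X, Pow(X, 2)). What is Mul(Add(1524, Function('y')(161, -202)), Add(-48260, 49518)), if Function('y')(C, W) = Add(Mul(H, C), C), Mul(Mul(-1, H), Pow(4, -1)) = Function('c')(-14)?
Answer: 2225176818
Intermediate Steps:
Function('c')(X) = Pow(X, 3)
H = 10976 (H = Mul(-4, Pow(-14, 3)) = Mul(-4, -2744) = 10976)
Function('y')(C, W) = Mul(10977, C) (Function('y')(C, W) = Add(Mul(10976, C), C) = Mul(10977, C))
Mul(Add(1524, Function('y')(161, -202)), Add(-48260, 49518)) = Mul(Add(1524, Mul(10977, 161)), Add(-48260, 49518)) = Mul(Add(1524, 1767297), 1258) = Mul(1768821, 1258) = 2225176818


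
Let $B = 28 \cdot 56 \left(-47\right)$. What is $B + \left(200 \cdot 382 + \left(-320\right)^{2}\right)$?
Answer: $105104$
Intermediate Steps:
$B = -73696$ ($B = 1568 \left(-47\right) = -73696$)
$B + \left(200 \cdot 382 + \left(-320\right)^{2}\right) = -73696 + \left(200 \cdot 382 + \left(-320\right)^{2}\right) = -73696 + \left(76400 + 102400\right) = -73696 + 178800 = 105104$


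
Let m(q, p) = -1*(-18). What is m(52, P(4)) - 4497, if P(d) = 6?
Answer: -4479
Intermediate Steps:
m(q, p) = 18
m(52, P(4)) - 4497 = 18 - 4497 = -4479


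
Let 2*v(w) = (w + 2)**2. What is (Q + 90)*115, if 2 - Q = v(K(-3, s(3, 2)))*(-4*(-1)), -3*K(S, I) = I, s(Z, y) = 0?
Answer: 9660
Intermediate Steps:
K(S, I) = -I/3
v(w) = (2 + w)**2/2 (v(w) = (w + 2)**2/2 = (2 + w)**2/2)
Q = -6 (Q = 2 - (2 - 1/3*0)**2/2*(-4*(-1)) = 2 - (2 + 0)**2/2*4 = 2 - (1/2)*2**2*4 = 2 - (1/2)*4*4 = 2 - 2*4 = 2 - 1*8 = 2 - 8 = -6)
(Q + 90)*115 = (-6 + 90)*115 = 84*115 = 9660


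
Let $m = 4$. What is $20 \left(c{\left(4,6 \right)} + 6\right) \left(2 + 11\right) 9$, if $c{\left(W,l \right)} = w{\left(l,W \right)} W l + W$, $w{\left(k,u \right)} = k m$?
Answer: $1371240$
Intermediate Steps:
$w{\left(k,u \right)} = 4 k$ ($w{\left(k,u \right)} = k 4 = 4 k$)
$c{\left(W,l \right)} = W + 4 W l^{2}$ ($c{\left(W,l \right)} = 4 l W l + W = 4 W l l + W = 4 W l^{2} + W = W + 4 W l^{2}$)
$20 \left(c{\left(4,6 \right)} + 6\right) \left(2 + 11\right) 9 = 20 \left(4 \left(1 + 4 \cdot 6^{2}\right) + 6\right) \left(2 + 11\right) 9 = 20 \left(4 \left(1 + 4 \cdot 36\right) + 6\right) 13 \cdot 9 = 20 \left(4 \left(1 + 144\right) + 6\right) 13 \cdot 9 = 20 \left(4 \cdot 145 + 6\right) 13 \cdot 9 = 20 \left(580 + 6\right) 13 \cdot 9 = 20 \cdot 586 \cdot 13 \cdot 9 = 20 \cdot 7618 \cdot 9 = 152360 \cdot 9 = 1371240$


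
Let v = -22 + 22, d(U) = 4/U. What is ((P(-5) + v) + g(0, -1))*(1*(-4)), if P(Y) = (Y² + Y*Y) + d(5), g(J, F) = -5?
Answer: -916/5 ≈ -183.20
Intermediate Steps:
v = 0
P(Y) = ⅘ + 2*Y² (P(Y) = (Y² + Y*Y) + 4/5 = (Y² + Y²) + 4*(⅕) = 2*Y² + ⅘ = ⅘ + 2*Y²)
((P(-5) + v) + g(0, -1))*(1*(-4)) = (((⅘ + 2*(-5)²) + 0) - 5)*(1*(-4)) = (((⅘ + 2*25) + 0) - 5)*(-4) = (((⅘ + 50) + 0) - 5)*(-4) = ((254/5 + 0) - 5)*(-4) = (254/5 - 5)*(-4) = (229/5)*(-4) = -916/5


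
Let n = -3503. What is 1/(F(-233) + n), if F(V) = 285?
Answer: -1/3218 ≈ -0.00031075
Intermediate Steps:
1/(F(-233) + n) = 1/(285 - 3503) = 1/(-3218) = -1/3218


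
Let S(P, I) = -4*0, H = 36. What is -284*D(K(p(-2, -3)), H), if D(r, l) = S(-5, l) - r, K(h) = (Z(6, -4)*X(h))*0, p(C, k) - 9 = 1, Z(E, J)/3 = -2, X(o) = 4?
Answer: 0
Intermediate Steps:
Z(E, J) = -6 (Z(E, J) = 3*(-2) = -6)
p(C, k) = 10 (p(C, k) = 9 + 1 = 10)
K(h) = 0 (K(h) = -6*4*0 = -24*0 = 0)
S(P, I) = 0
D(r, l) = -r (D(r, l) = 0 - r = -r)
-284*D(K(p(-2, -3)), H) = -(-284)*0 = -284*0 = 0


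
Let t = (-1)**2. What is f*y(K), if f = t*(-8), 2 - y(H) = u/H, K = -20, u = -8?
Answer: -64/5 ≈ -12.800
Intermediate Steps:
t = 1
y(H) = 2 + 8/H (y(H) = 2 - (-8)/H = 2 + 8/H)
f = -8 (f = 1*(-8) = -8)
f*y(K) = -8*(2 + 8/(-20)) = -8*(2 + 8*(-1/20)) = -8*(2 - 2/5) = -8*8/5 = -64/5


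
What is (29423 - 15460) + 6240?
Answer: 20203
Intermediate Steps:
(29423 - 15460) + 6240 = 13963 + 6240 = 20203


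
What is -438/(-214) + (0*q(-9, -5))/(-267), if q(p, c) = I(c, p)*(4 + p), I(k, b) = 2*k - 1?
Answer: 219/107 ≈ 2.0467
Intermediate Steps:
I(k, b) = -1 + 2*k
q(p, c) = (-1 + 2*c)*(4 + p)
-438/(-214) + (0*q(-9, -5))/(-267) = -438/(-214) + (0*((-1 + 2*(-5))*(4 - 9)))/(-267) = -438*(-1/214) + (0*((-1 - 10)*(-5)))*(-1/267) = 219/107 + (0*(-11*(-5)))*(-1/267) = 219/107 + (0*55)*(-1/267) = 219/107 + 0*(-1/267) = 219/107 + 0 = 219/107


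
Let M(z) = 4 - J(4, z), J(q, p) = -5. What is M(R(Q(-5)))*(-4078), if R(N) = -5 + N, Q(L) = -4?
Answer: -36702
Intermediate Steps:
M(z) = 9 (M(z) = 4 - 1*(-5) = 4 + 5 = 9)
M(R(Q(-5)))*(-4078) = 9*(-4078) = -36702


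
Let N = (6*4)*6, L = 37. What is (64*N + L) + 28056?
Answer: 37309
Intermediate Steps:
N = 144 (N = 24*6 = 144)
(64*N + L) + 28056 = (64*144 + 37) + 28056 = (9216 + 37) + 28056 = 9253 + 28056 = 37309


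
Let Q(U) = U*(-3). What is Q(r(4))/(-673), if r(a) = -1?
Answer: -3/673 ≈ -0.0044577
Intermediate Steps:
Q(U) = -3*U
Q(r(4))/(-673) = -3*(-1)/(-673) = 3*(-1/673) = -3/673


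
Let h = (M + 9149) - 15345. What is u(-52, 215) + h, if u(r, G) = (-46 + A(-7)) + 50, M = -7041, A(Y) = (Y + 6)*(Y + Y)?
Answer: -13219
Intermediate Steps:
A(Y) = 2*Y*(6 + Y) (A(Y) = (6 + Y)*(2*Y) = 2*Y*(6 + Y))
u(r, G) = 18 (u(r, G) = (-46 + 2*(-7)*(6 - 7)) + 50 = (-46 + 2*(-7)*(-1)) + 50 = (-46 + 14) + 50 = -32 + 50 = 18)
h = -13237 (h = (-7041 + 9149) - 15345 = 2108 - 15345 = -13237)
u(-52, 215) + h = 18 - 13237 = -13219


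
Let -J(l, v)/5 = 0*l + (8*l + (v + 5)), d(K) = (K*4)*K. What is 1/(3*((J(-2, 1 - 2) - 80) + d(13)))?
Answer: 1/1968 ≈ 0.00050813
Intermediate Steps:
d(K) = 4*K**2 (d(K) = (4*K)*K = 4*K**2)
J(l, v) = -25 - 40*l - 5*v (J(l, v) = -5*(0*l + (8*l + (v + 5))) = -5*(0 + (8*l + (5 + v))) = -5*(0 + (5 + v + 8*l)) = -5*(5 + v + 8*l) = -25 - 40*l - 5*v)
1/(3*((J(-2, 1 - 2) - 80) + d(13))) = 1/(3*(((-25 - 40*(-2) - 5*(1 - 2)) - 80) + 4*13**2)) = 1/(3*(((-25 + 80 - 5*(-1)) - 80) + 4*169)) = 1/(3*(((-25 + 80 + 5) - 80) + 676)) = 1/(3*((60 - 80) + 676)) = 1/(3*(-20 + 676)) = 1/(3*656) = 1/1968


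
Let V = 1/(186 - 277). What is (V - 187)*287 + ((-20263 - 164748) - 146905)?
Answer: -5012646/13 ≈ -3.8559e+5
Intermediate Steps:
V = -1/91 (V = 1/(-91) = -1/91 ≈ -0.010989)
(V - 187)*287 + ((-20263 - 164748) - 146905) = (-1/91 - 187)*287 + ((-20263 - 164748) - 146905) = -17018/91*287 + (-185011 - 146905) = -697738/13 - 331916 = -5012646/13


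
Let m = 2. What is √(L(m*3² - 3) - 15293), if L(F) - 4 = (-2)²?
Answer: I*√15285 ≈ 123.63*I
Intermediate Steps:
L(F) = 8 (L(F) = 4 + (-2)² = 4 + 4 = 8)
√(L(m*3² - 3) - 15293) = √(8 - 15293) = √(-15285) = I*√15285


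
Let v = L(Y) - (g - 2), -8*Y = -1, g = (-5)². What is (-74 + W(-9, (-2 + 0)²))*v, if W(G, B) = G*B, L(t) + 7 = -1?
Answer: 3410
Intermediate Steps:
g = 25
Y = ⅛ (Y = -⅛*(-1) = ⅛ ≈ 0.12500)
L(t) = -8 (L(t) = -7 - 1 = -8)
v = -31 (v = -8 - (25 - 2) = -8 - 1*23 = -8 - 23 = -31)
W(G, B) = B*G
(-74 + W(-9, (-2 + 0)²))*v = (-74 + (-2 + 0)²*(-9))*(-31) = (-74 + (-2)²*(-9))*(-31) = (-74 + 4*(-9))*(-31) = (-74 - 36)*(-31) = -110*(-31) = 3410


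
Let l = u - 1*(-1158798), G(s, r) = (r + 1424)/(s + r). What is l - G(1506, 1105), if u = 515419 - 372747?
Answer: 3398135641/2611 ≈ 1.3015e+6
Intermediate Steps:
u = 142672
G(s, r) = (1424 + r)/(r + s)
l = 1301470 (l = 142672 - 1*(-1158798) = 142672 + 1158798 = 1301470)
l - G(1506, 1105) = 1301470 - (1424 + 1105)/(1105 + 1506) = 1301470 - 2529/2611 = 3398135641/2611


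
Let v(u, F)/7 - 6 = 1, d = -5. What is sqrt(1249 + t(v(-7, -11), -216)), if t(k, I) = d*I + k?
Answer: sqrt(2378) ≈ 48.765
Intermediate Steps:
v(u, F) = 49 (v(u, F) = 42 + 7*1 = 42 + 7 = 49)
t(k, I) = k - 5*I (t(k, I) = -5*I + k = k - 5*I)
sqrt(1249 + t(v(-7, -11), -216)) = sqrt(1249 + (49 - 5*(-216))) = sqrt(1249 + (49 + 1080)) = sqrt(1249 + 1129) = sqrt(2378)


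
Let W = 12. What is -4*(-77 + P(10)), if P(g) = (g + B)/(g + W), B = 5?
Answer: 3358/11 ≈ 305.27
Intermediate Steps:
P(g) = (5 + g)/(12 + g) (P(g) = (g + 5)/(g + 12) = (5 + g)/(12 + g))
-4*(-77 + P(10)) = -4*(-77 + (5 + 10)/(12 + 10)) = -4*(-77 + 15/22) = -4*(-1679/22) = 3358/11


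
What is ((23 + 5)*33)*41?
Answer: 37884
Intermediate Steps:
((23 + 5)*33)*41 = (28*33)*41 = 924*41 = 37884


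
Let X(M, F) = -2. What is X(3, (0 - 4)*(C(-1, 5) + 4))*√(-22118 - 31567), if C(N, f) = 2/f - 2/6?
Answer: -6*I*√5965 ≈ -463.4*I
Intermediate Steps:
C(N, f) = -⅓ + 2/f (C(N, f) = 2/f - 2*⅙ = 2/f - ⅓ = -⅓ + 2/f)
X(3, (0 - 4)*(C(-1, 5) + 4))*√(-22118 - 31567) = -2*√(-22118 - 31567) = -6*I*√5965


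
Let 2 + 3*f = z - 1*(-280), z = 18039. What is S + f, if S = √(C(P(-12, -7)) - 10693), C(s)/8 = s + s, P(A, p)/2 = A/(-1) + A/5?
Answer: 18317/3 + I*√259645/5 ≈ 6105.7 + 101.91*I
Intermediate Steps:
P(A, p) = -8*A/5 (P(A, p) = 2*(A/(-1) + A/5) = 2*(A*(-1) + A*(⅕)) = 2*(-A + A/5) = 2*(-4*A/5) = -8*A/5)
f = 18317/3 (f = -⅔ + (18039 - 1*(-280))/3 = -⅔ + (18039 + 280)/3 = -⅔ + (⅓)*18319 = -⅔ + 18319/3 = 18317/3 ≈ 6105.7)
C(s) = 16*s (C(s) = 8*(s + s) = 8*(2*s) = 16*s)
S = I*√259645/5 (S = √(16*(-8/5*(-12)) - 10693) = √(16*(96/5) - 10693) = √(1536/5 - 10693) = √(-51929/5) = I*√259645/5 ≈ 101.91*I)
S + f = I*√259645/5 + 18317/3 = 18317/3 + I*√259645/5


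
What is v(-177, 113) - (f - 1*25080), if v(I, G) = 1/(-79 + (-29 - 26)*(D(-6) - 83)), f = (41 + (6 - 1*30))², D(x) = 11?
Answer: 96213872/3881 ≈ 24791.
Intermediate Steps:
f = 289 (f = (41 + (6 - 30))² = (41 - 24)² = 17² = 289)
v(I, G) = 1/3881 (v(I, G) = 1/(-79 + (-29 - 26)*(11 - 83)) = 1/(-79 - 55*(-72)) = 1/(-79 + 3960) = 1/3881)
v(-177, 113) - (f - 1*25080) = 1/3881 - (289 - 1*25080) = 1/3881 - (289 - 25080) = 1/3881 - 1*(-24791) = 1/3881 + 24791 = 96213872/3881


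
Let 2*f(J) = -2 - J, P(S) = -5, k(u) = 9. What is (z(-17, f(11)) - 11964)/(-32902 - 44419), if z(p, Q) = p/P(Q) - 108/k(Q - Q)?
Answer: 59863/386605 ≈ 0.15484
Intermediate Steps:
f(J) = -1 - J/2 (f(J) = (-2 - J)/2 = -1 - J/2)
z(p, Q) = -12 - p/5 (z(p, Q) = p/(-5) - 108/9 = p*(-1/5) - 108*1/9 = -p/5 - 12 = -12 - p/5)
(z(-17, f(11)) - 11964)/(-32902 - 44419) = ((-12 - 1/5*(-17)) - 11964)/(-32902 - 44419) = ((-12 + 17/5) - 11964)/(-77321) = (-43/5 - 11964)*(-1/77321) = -59863/5*(-1/77321) = 59863/386605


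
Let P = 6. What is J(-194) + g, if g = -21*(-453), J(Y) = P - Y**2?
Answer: -28117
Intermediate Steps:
J(Y) = 6 - Y**2
g = 9513
J(-194) + g = (6 - 1*(-194)**2) + 9513 = (6 - 1*37636) + 9513 = (6 - 37636) + 9513 = -37630 + 9513 = -28117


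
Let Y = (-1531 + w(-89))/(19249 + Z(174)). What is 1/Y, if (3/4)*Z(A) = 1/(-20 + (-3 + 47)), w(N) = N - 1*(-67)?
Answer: -346483/27954 ≈ -12.395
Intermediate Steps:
w(N) = 67 + N (w(N) = N + 67 = 67 + N)
Z(A) = 1/18 (Z(A) = 4/(3*(-20 + (-3 + 47))) = 4/(3*(-20 + 44)) = (4/3)/24 = (4/3)*(1/24) = 1/18)
Y = -27954/346483 (Y = (-1531 + (67 - 89))/(19249 + 1/18) = (-1531 - 22)/(346483/18) = -1553*18/346483 = -27954/346483 ≈ -0.080679)
1/Y = 1/(-27954/346483) = -346483/27954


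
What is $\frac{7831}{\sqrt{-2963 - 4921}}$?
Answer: $- \frac{7831 i \sqrt{219}}{1314} \approx - 88.195 i$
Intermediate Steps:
$\frac{7831}{\sqrt{-2963 - 4921}} = \frac{7831}{\sqrt{-7884}} = \frac{7831}{6 i \sqrt{219}} = 7831 \left(- \frac{i \sqrt{219}}{1314}\right) = - \frac{7831 i \sqrt{219}}{1314}$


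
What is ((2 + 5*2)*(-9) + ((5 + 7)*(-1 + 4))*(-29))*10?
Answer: -11520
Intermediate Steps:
((2 + 5*2)*(-9) + ((5 + 7)*(-1 + 4))*(-29))*10 = ((2 + 10)*(-9) + (12*3)*(-29))*10 = (12*(-9) + 36*(-29))*10 = (-108 - 1044)*10 = -1152*10 = -11520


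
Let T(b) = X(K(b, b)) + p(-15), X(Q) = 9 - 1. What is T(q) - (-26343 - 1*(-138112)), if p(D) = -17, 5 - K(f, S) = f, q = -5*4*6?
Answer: -111778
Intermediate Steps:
q = -120 (q = -20*6 = -120)
K(f, S) = 5 - f
X(Q) = 8
T(b) = -9 (T(b) = 8 - 17 = -9)
T(q) - (-26343 - 1*(-138112)) = -9 - (-26343 - 1*(-138112)) = -9 - (-26343 + 138112) = -9 - 1*111769 = -9 - 111769 = -111778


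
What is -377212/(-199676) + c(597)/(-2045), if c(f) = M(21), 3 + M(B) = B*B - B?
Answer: 172033412/102084355 ≈ 1.6852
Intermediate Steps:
M(B) = -3 + B² - B (M(B) = -3 + (B*B - B) = -3 + (B² - B) = -3 + B² - B)
c(f) = 417 (c(f) = -3 + 21² - 1*21 = -3 + 441 - 21 = 417)
-377212/(-199676) + c(597)/(-2045) = -377212/(-199676) + 417/(-2045) = -377212*(-1/199676) + 417*(-1/2045) = 94303/49919 - 417/2045 = 172033412/102084355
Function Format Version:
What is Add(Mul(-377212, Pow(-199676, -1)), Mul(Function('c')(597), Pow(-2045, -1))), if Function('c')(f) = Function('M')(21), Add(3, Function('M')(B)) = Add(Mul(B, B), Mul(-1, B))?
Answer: Rational(172033412, 102084355) ≈ 1.6852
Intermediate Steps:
Function('M')(B) = Add(-3, Pow(B, 2), Mul(-1, B)) (Function('M')(B) = Add(-3, Add(Mul(B, B), Mul(-1, B))) = Add(-3, Add(Pow(B, 2), Mul(-1, B))) = Add(-3, Pow(B, 2), Mul(-1, B)))
Function('c')(f) = 417 (Function('c')(f) = Add(-3, Pow(21, 2), Mul(-1, 21)) = Add(-3, 441, -21) = 417)
Add(Mul(-377212, Pow(-199676, -1)), Mul(Function('c')(597), Pow(-2045, -1))) = Add(Mul(-377212, Pow(-199676, -1)), Mul(417, Pow(-2045, -1))) = Add(Mul(-377212, Rational(-1, 199676)), Mul(417, Rational(-1, 2045))) = Add(Rational(94303, 49919), Rational(-417, 2045)) = Rational(172033412, 102084355)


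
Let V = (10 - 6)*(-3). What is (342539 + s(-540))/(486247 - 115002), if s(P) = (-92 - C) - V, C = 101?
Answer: 342358/371245 ≈ 0.92219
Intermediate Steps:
V = -12 (V = 4*(-3) = -12)
s(P) = -181 (s(P) = (-92 - 1*101) - 1*(-12) = (-92 - 101) + 12 = -193 + 12 = -181)
(342539 + s(-540))/(486247 - 115002) = (342539 - 181)/(486247 - 115002) = 342358/371245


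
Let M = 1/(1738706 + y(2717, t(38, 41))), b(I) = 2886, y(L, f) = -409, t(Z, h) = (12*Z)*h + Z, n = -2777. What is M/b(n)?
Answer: 1/5016725142 ≈ 1.9933e-10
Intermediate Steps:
t(Z, h) = Z + 12*Z*h (t(Z, h) = 12*Z*h + Z = Z + 12*Z*h)
M = 1/1738297 (M = 1/(1738706 - 409) = 1/1738297 ≈ 5.7528e-7)
M/b(n) = (1/1738297)/2886 = (1/1738297)*(1/2886) = 1/5016725142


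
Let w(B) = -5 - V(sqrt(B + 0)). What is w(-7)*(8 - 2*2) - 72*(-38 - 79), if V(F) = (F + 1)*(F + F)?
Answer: 8460 - 8*I*sqrt(7) ≈ 8460.0 - 21.166*I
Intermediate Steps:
V(F) = 2*F*(1 + F) (V(F) = (1 + F)*(2*F) = 2*F*(1 + F))
w(B) = -5 - 2*sqrt(B)*(1 + sqrt(B)) (w(B) = -5 - 2*sqrt(B + 0)*(1 + sqrt(B + 0)) = -5 - 2*sqrt(B)*(1 + sqrt(B)))
w(-7)*(8 - 2*2) - 72*(-38 - 79) = (-5 - 2*(-7) - 2*I*sqrt(7))*(8 - 2*2) - 72*(-38 - 79) = (-5 + 14 - 2*I*sqrt(7))*(8 - 4) - 72*(-117) = (-5 + 14 - 2*I*sqrt(7))*4 + 8424 = (9 - 2*I*sqrt(7))*4 + 8424 = (36 - 8*I*sqrt(7)) + 8424 = 8460 - 8*I*sqrt(7)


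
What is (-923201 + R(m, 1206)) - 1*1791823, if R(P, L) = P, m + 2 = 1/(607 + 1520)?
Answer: -5774860301/2127 ≈ -2.7150e+6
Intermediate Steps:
m = -4253/2127 (m = -2 + 1/(607 + 1520) = -2 + 1/2127 = -4253/2127 ≈ -1.9995)
(-923201 + R(m, 1206)) - 1*1791823 = (-923201 - 4253/2127) - 1*1791823 = -1963652780/2127 - 1791823 = -5774860301/2127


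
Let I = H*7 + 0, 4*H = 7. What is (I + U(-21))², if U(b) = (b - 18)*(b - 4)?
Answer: 15594601/16 ≈ 9.7466e+5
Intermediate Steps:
H = 7/4 (H = (¼)*7 = 7/4 ≈ 1.7500)
U(b) = (-18 + b)*(-4 + b)
I = 49/4 (I = (7/4)*7 + 0 = 49/4 + 0 = 49/4 ≈ 12.250)
(I + U(-21))² = (49/4 + (72 + (-21)² - 22*(-21)))² = (49/4 + (72 + 441 + 462))² = (49/4 + 975)² = (3949/4)² = 15594601/16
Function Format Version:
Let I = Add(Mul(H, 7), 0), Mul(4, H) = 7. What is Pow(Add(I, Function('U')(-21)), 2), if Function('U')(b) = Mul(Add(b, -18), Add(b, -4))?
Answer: Rational(15594601, 16) ≈ 9.7466e+5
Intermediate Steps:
H = Rational(7, 4) (H = Mul(Rational(1, 4), 7) = Rational(7, 4) ≈ 1.7500)
Function('U')(b) = Mul(Add(-18, b), Add(-4, b))
I = Rational(49, 4) (I = Add(Mul(Rational(7, 4), 7), 0) = Add(Rational(49, 4), 0) = Rational(49, 4) ≈ 12.250)
Pow(Add(I, Function('U')(-21)), 2) = Pow(Add(Rational(49, 4), Add(72, Pow(-21, 2), Mul(-22, -21))), 2) = Pow(Add(Rational(49, 4), Add(72, 441, 462)), 2) = Pow(Add(Rational(49, 4), 975), 2) = Pow(Rational(3949, 4), 2) = Rational(15594601, 16)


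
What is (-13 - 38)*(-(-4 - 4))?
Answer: -408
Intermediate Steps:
(-13 - 38)*(-(-4 - 4)) = -(-51)*(-8) = -51*8 = -408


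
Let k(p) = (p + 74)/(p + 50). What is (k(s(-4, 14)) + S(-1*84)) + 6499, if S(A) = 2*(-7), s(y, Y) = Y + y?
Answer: 32432/5 ≈ 6486.4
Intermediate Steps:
k(p) = (74 + p)/(50 + p)
S(A) = -14
(k(s(-4, 14)) + S(-1*84)) + 6499 = ((74 + (14 - 4))/(50 + (14 - 4)) - 14) + 6499 = ((74 + 10)/(50 + 10) - 14) + 6499 = (84/60 - 14) + 6499 = ((1/60)*84 - 14) + 6499 = (7/5 - 14) + 6499 = -63/5 + 6499 = 32432/5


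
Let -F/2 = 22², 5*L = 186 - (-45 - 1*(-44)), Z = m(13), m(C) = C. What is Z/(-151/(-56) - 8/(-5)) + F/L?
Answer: -467440/20451 ≈ -22.857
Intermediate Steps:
Z = 13
L = 187/5 (L = (186 - (-45 - 1*(-44)))/5 = (186 - (-45 + 44))/5 = (186 - 1*(-1))/5 = (186 + 1)/5 = (⅕)*187 = 187/5 ≈ 37.400)
F = -968 (F = -2*22² = -2*484 = -968)
Z/(-151/(-56) - 8/(-5)) + F/L = 13/(-151/(-56) - 8/(-5)) - 968/187/5 = 13/(-151*(-1/56) - 8*(-⅕)) - 968*5/187 = 13/(151/56 + 8/5) - 440/17 = 13/(1203/280) - 440/17 = 13*(280/1203) - 440/17 = 3640/1203 - 440/17 = -467440/20451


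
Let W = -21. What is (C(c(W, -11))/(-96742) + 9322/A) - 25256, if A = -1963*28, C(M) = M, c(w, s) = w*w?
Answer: -16786918006722/664665911 ≈ -25256.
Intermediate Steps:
c(w, s) = w**2
A = -54964
(C(c(W, -11))/(-96742) + 9322/A) - 25256 = ((-21)**2/(-96742) + 9322/(-54964)) - 25256 = (441*(-1/96742) + 9322*(-1/54964)) - 25256 = (-441/96742 - 4661/27482) - 25256 = -115758506/664665911 - 25256 = -16786918006722/664665911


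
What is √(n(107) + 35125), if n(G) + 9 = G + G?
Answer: √35330 ≈ 187.96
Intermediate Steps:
n(G) = -9 + 2*G (n(G) = -9 + (G + G) = -9 + 2*G)
√(n(107) + 35125) = √((-9 + 2*107) + 35125) = √((-9 + 214) + 35125) = √(205 + 35125) = √35330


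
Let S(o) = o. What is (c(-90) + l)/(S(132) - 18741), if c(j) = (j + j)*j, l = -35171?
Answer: 18971/18609 ≈ 1.0195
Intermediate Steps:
c(j) = 2*j² (c(j) = (2*j)*j = 2*j²)
(c(-90) + l)/(S(132) - 18741) = (2*(-90)² - 35171)/(132 - 18741) = (2*8100 - 35171)/(-18609) = (16200 - 35171)*(-1/18609) = -18971*(-1/18609) = 18971/18609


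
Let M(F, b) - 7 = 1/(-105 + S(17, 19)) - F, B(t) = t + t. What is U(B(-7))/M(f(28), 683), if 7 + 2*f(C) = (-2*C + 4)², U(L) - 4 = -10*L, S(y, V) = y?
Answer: -1408/13117 ≈ -0.10734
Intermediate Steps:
B(t) = 2*t
U(L) = 4 - 10*L
f(C) = -7/2 + (4 - 2*C)²/2 (f(C) = -7/2 + (-2*C + 4)²/2 = -7/2 + (4 - 2*C)²/2)
M(F, b) = 615/88 - F (M(F, b) = 7 + (1/(-105 + 17) - F) = 7 + (1/(-88) - F) = 7 + (-1/88 - F) = 615/88 - F)
U(B(-7))/M(f(28), 683) = (4 - 20*(-7))/(615/88 - (-7/2 + 2*(-2 + 28)²)) = (4 - 10*(-14))/(615/88 - (-7/2 + 2*26²)) = (4 + 140)/(615/88 - (-7/2 + 2*676)) = 144/(615/88 - (-7/2 + 1352)) = 144/(615/88 - 1*2697/2) = 144/(615/88 - 2697/2) = 144/(-118053/88) = 144*(-88/118053) = -1408/13117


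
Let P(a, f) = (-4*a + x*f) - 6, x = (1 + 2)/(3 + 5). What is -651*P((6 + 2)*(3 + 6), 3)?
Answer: 1525293/8 ≈ 1.9066e+5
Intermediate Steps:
x = 3/8 ≈ 0.37500
P(a, f) = -6 - 4*a + 3*f/8 (P(a, f) = (-4*a + 3*f/8) - 6 = -6 - 4*a + 3*f/8)
-651*P((6 + 2)*(3 + 6), 3) = -651*(-6 - 4*(6 + 2)*(3 + 6) + (3/8)*3) = -651*(-6 - 32*9 + 9/8) = -651*(-6 - 4*72 + 9/8) = -651*(-6 - 288 + 9/8) = -651*(-2343/8) = 1525293/8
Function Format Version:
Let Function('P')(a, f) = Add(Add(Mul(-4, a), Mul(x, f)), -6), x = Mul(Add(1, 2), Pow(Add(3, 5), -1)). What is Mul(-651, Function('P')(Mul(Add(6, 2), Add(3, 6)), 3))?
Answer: Rational(1525293, 8) ≈ 1.9066e+5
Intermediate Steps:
x = Rational(3, 8) (x = Mul(3, Pow(8, -1)) = Mul(3, Rational(1, 8)) = Rational(3, 8) ≈ 0.37500)
Function('P')(a, f) = Add(-6, Mul(-4, a), Mul(Rational(3, 8), f)) (Function('P')(a, f) = Add(Add(Mul(-4, a), Mul(Rational(3, 8), f)), -6) = Add(-6, Mul(-4, a), Mul(Rational(3, 8), f)))
Mul(-651, Function('P')(Mul(Add(6, 2), Add(3, 6)), 3)) = Mul(-651, Add(-6, Mul(-4, Mul(Add(6, 2), Add(3, 6))), Mul(Rational(3, 8), 3))) = Mul(-651, Add(-6, Mul(-4, Mul(8, 9)), Rational(9, 8))) = Mul(-651, Add(-6, Mul(-4, 72), Rational(9, 8))) = Mul(-651, Add(-6, -288, Rational(9, 8))) = Mul(-651, Rational(-2343, 8)) = Rational(1525293, 8)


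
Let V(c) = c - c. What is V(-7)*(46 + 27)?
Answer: 0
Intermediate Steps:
V(c) = 0
V(-7)*(46 + 27) = 0*(46 + 27) = 0*73 = 0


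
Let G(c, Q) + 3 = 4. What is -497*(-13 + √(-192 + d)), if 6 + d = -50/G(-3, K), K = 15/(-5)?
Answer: 6461 - 994*I*√62 ≈ 6461.0 - 7826.8*I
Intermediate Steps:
K = -3 (K = 15*(-⅕) = -3)
G(c, Q) = 1 (G(c, Q) = -3 + 4 = 1)
d = -56 (d = -6 - 50/1 = -6 - 50*1 = -6 - 50 = -56)
-497*(-13 + √(-192 + d)) = -497*(-13 + √(-192 - 56)) = -497*(-13 + √(-248)) = -497*(-13 + 2*I*√62) = 6461 - 994*I*√62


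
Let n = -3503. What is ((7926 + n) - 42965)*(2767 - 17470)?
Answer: 566683026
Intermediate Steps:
((7926 + n) - 42965)*(2767 - 17470) = ((7926 - 3503) - 42965)*(2767 - 17470) = (4423 - 42965)*(-14703) = -38542*(-14703) = 566683026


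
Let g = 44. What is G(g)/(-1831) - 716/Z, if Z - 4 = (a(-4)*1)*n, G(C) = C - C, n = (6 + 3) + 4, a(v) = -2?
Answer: 358/11 ≈ 32.545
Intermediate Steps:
n = 13 (n = 9 + 4 = 13)
G(C) = 0
Z = -22 (Z = 4 - 2*1*13 = 4 - 2*13 = 4 - 26 = -22)
G(g)/(-1831) - 716/Z = 0/(-1831) - 716/(-22) = 0*(-1/1831) - 716*(-1/22) = 0 + 358/11 = 358/11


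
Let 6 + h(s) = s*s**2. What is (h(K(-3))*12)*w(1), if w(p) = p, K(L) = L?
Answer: -396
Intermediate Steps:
h(s) = -6 + s**3 (h(s) = -6 + s*s**2 = -6 + s**3)
(h(K(-3))*12)*w(1) = ((-6 + (-3)**3)*12)*1 = ((-6 - 27)*12)*1 = -33*12*1 = -396*1 = -396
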